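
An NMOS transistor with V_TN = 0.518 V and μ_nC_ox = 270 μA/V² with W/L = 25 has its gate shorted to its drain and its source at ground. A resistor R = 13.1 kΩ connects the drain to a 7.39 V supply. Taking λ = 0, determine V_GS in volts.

V_GS = 0.901 V

With gate tied to drain, V_GS = V_DS ≥ V_GS − V_TN, so the device is in saturation.
k_n = μ_nC_ox · (W/L) = 6.75 mA/V².
KCL at the drain: ½ k_n (V_GS − V_TN)² = (V_DD − V_GS)/R.
Let x = V_GS − 0.518. Then 44.2 x² + x − 6.872 = 0, giving x = 0.383 V (positive root), so V_GS = 0.901 V.
I_D = (V_DD − V_GS)/R = (7.39 − 0.901) / 13.1 = 0.495 mA.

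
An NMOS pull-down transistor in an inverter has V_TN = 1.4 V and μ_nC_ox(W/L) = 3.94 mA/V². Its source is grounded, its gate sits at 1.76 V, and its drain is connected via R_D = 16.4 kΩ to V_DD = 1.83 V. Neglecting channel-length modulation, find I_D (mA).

I_D = 0.106 mA

V_GS = V_G = 1.76 V, so V_ov = 1.76 − 1.4 = 0.36 V.
Assume saturation: I_D = ½ k_n V_ov² = 0.5 × 3.94 × 0.36² = 0.255 mA, giving V_DS = V_DD − I_D R_D = 1.83 − 0.255 × 16.4 = -2.36 V.
But -2.36 V < V_ov = 0.36 V, so the device is actually in triode.
In triode I_D = k_n[V_ov V_DS − ½ V_DS²] and I_D = (V_DD − V_DS)/R_D. Equating: 32.3 V_DS² − 24.26 V_DS + 1.83 = 0, giving V_DS = 0.0851 V (the root below V_ov).
I_D = (1.83 − 0.0851) / 16.4 = 0.106 mA.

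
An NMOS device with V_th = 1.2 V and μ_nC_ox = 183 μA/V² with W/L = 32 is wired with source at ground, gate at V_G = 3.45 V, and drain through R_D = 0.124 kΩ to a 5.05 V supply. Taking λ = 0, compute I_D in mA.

V_GS = V_G = 3.45 V, so V_ov = 3.45 − 1.2 = 2.25 V.
k_n = μ_nC_ox · (W/L) = 5.856 mA/V².
Assume saturation: I_D = ½ k_n V_ov² = 0.5 × 5.856 × 2.25² = 14.8 mA, giving V_DS = V_DD − I_D R_D = 5.05 − 14.8 × 0.124 = 3.21 V.
V_DS = 3.21 V ≥ V_ov = 2.25 V, confirming saturation.

I_D = 14.8 mA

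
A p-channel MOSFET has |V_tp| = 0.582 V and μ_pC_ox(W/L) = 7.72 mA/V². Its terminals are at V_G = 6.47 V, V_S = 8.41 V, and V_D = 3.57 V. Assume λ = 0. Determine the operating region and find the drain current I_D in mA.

Saturation; I_D = 7.12 mA

V_SG = V_S − V_G = 8.41 − 6.47 = 1.94 V; V_SD = V_S − V_D = 8.41 − 3.57 = 4.84 V.
V_ov = V_SG − |V_tp| = 1.94 − 0.582 = 1.36 V.
Since V_SD = 4.84 V ≥ V_ov = 1.36 V, the device is in saturation.
I_D = ½ k_p V_ov² = 0.5 × 7.72 × 1.36² = 7.12 mA.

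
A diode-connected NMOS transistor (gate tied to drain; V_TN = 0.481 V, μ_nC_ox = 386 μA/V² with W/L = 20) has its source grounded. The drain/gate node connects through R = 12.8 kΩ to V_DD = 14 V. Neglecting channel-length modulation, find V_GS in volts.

With gate tied to drain, V_GS = V_DS ≥ V_GS − V_TN, so the device is in saturation.
k_n = μ_nC_ox · (W/L) = 7.72 mA/V².
KCL at the drain: ½ k_n (V_GS − V_TN)² = (V_DD − V_GS)/R.
Let x = V_GS − 0.481. Then 49.4 x² + x − 13.52 = 0, giving x = 0.513 V (positive root), so V_GS = 0.994 V.
I_D = (V_DD − V_GS)/R = (14 − 0.994) / 12.8 = 1.02 mA.

V_GS = 0.994 V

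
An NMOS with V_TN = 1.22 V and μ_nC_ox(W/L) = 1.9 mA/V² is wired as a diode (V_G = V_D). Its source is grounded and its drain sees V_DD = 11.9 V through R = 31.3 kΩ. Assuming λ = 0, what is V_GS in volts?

With gate tied to drain, V_GS = V_DS ≥ V_GS − V_TN, so the device is in saturation.
KCL at the drain: ½ k_n (V_GS − V_TN)² = (V_DD − V_GS)/R.
Let x = V_GS − 1.22. Then 29.7 x² + x − 10.68 = 0, giving x = 0.583 V (positive root), so V_GS = 1.8 V.
I_D = (V_DD − V_GS)/R = (11.9 − 1.8) / 31.3 = 0.323 mA.

V_GS = 1.80 V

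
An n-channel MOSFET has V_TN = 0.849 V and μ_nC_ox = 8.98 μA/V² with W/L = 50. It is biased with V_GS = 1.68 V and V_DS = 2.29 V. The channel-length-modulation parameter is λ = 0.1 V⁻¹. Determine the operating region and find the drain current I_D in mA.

Saturation; I_D = 0.191 mA

k_n = μ_nC_ox · (W/L) = 0.449 mA/V².
V_ov = V_GS − V_TN = 1.68 − 0.849 = 0.831 V.
Since V_DS = 2.29 V ≥ V_ov = 0.831 V, the device is in saturation.
I_D = ½ k_n V_ov² (1 + λ V_DS) = 0.5 × 0.449 × 0.831² × (1 + 0.1 × 2.29) = 0.191 mA.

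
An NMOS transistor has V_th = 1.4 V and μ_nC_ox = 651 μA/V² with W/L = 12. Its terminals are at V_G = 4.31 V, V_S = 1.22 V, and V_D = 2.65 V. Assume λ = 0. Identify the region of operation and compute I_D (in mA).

Triode; I_D = 10.9 mA

V_GS = V_G − V_S = 4.31 − 1.22 = 3.09 V; V_DS = V_D − V_S = 2.65 − 1.22 = 1.43 V.
k_n = μ_nC_ox · (W/L) = 7.812 mA/V².
V_ov = V_GS − V_th = 3.09 − 1.4 = 1.69 V.
Since V_DS = 1.43 V < V_ov = 1.69 V, the device is in the triode region.
I_D = k_n [V_ov · V_DS − ½ V_DS²] = 7.812 × [1.69 × 1.43 − 0.5 × 1.43²] = 10.9 mA.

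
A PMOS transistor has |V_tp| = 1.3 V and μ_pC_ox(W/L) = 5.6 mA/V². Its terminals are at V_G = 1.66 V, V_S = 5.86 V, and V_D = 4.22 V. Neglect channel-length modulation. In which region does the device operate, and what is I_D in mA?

Triode; I_D = 19.1 mA

V_SG = V_S − V_G = 5.86 − 1.66 = 4.2 V; V_SD = V_S − V_D = 5.86 − 4.22 = 1.64 V.
V_ov = V_SG − |V_tp| = 4.2 − 1.3 = 2.9 V.
Since V_SD = 1.64 V < V_ov = 2.9 V, the device is in the triode region.
I_D = k_p [V_ov · V_SD − ½ V_SD²] = 5.6 × [2.9 × 1.64 − 0.5 × 1.64²] = 19.1 mA.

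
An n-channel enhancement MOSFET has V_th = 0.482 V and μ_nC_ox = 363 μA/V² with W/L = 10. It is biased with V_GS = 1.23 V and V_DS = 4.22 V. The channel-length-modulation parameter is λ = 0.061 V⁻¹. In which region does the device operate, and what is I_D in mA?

k_n = μ_nC_ox · (W/L) = 3.63 mA/V².
V_ov = V_GS − V_th = 1.23 − 0.482 = 0.748 V.
Since V_DS = 4.22 V ≥ V_ov = 0.748 V, the device is in saturation.
I_D = ½ k_n V_ov² (1 + λ V_DS) = 0.5 × 3.63 × 0.748² × (1 + 0.061 × 4.22) = 1.28 mA.

Saturation; I_D = 1.28 mA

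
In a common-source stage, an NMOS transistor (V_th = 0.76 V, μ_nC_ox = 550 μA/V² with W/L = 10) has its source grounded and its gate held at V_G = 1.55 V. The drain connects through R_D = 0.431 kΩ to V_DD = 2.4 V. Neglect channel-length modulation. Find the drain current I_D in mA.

I_D = 1.72 mA

V_GS = V_G = 1.55 V, so V_ov = 1.55 − 0.76 = 0.79 V.
k_n = μ_nC_ox · (W/L) = 5.5 mA/V².
Assume saturation: I_D = ½ k_n V_ov² = 0.5 × 5.5 × 0.79² = 1.72 mA, giving V_DS = V_DD − I_D R_D = 2.4 − 1.72 × 0.431 = 1.66 V.
V_DS = 1.66 V ≥ V_ov = 0.79 V, confirming saturation.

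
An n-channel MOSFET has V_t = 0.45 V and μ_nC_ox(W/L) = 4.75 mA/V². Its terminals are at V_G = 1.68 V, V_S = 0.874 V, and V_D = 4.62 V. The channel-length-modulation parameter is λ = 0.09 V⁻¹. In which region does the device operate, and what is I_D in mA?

Saturation; I_D = 0.402 mA

V_GS = V_G − V_S = 1.68 − 0.874 = 0.806 V; V_DS = V_D − V_S = 4.62 − 0.874 = 3.75 V.
V_ov = V_GS − V_t = 0.806 − 0.45 = 0.356 V.
Since V_DS = 3.75 V ≥ V_ov = 0.356 V, the device is in saturation.
I_D = ½ k_n V_ov² (1 + λ V_DS) = 0.5 × 4.75 × 0.356² × (1 + 0.09 × 3.75) = 0.402 mA.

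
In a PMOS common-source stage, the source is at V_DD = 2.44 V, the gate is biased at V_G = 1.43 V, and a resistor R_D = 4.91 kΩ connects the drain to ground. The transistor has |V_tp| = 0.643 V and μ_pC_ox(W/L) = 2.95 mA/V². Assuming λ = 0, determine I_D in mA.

V_SG = V_DD − V_G = 2.44 − 1.43 = 1.01 V, so V_ov = 1.01 − 0.643 = 0.367 V.
Assume saturation: I_D = ½ k_p V_ov² = 0.5 × 2.95 × 0.367² = 0.199 mA, giving V_SD = V_DD − I_D R_D = 2.44 − 0.199 × 4.91 = 1.46 V.
V_SD = 1.46 V ≥ V_ov = 0.367 V, confirming saturation.

I_D = 0.199 mA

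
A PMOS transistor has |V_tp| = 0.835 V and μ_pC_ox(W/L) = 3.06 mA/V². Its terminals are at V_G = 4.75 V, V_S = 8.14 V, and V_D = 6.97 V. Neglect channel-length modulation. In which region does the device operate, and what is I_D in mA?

V_SG = V_S − V_G = 8.14 − 4.75 = 3.39 V; V_SD = V_S − V_D = 8.14 − 6.97 = 1.17 V.
V_ov = V_SG − |V_tp| = 3.39 − 0.835 = 2.56 V.
Since V_SD = 1.17 V < V_ov = 2.56 V, the device is in the triode region.
I_D = k_p [V_ov · V_SD − ½ V_SD²] = 3.06 × [2.56 × 1.17 − 0.5 × 1.17²] = 7.05 mA.

Triode; I_D = 7.05 mA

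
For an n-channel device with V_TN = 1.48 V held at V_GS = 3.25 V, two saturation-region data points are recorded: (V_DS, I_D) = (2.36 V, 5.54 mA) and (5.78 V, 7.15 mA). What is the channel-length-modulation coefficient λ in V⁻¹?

With V_GS fixed, I_D ∝ (1 + λ V_DS) in saturation, so I_D2/I_D1 = (1 + λ V_DS2)/(1 + λ V_DS1).
7.15/5.54 = 1.291 = (1 + 5.78 λ)/(1 + 2.36 λ).
Solving: λ (I_D1 V_DS2 − I_D2 V_DS1) = I_D2 − I_D1, so λ = (7.15 − 5.54) / (5.54 × 5.78 − 7.15 × 2.36) = 1.61 / 15.1 = 0.106 V⁻¹.

λ = 0.106 V⁻¹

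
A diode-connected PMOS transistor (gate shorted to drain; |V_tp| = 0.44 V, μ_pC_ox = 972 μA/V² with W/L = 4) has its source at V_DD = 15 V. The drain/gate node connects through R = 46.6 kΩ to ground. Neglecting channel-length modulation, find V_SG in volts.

V_SG = 0.835 V

With gate tied to drain, V_SG = V_SD ≥ V_SG − |V_tp|, so the device is in saturation.
k_p = μ_pC_ox · (W/L) = 3.888 mA/V².
KCL at the drain: ½ k_p (V_SG − |V_tp|)² = (V_DD − V_SG)/R.
Let x = V_SG − 0.44. Then 90.6 x² + x − 14.56 = 0, giving x = 0.395 V (positive root), so V_SG = 0.835 V.
I_D = (V_DD − V_SG)/R = (15 − 0.835) / 46.6 = 0.304 mA.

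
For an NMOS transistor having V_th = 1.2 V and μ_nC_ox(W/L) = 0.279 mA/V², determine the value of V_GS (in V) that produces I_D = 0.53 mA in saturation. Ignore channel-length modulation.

V_GS = 3.15 V

In saturation I_D = ½ k_n (V_GS − V_th)², so V_GS − V_th = √(2 I_D / k_n) = √(2 × 0.53 / 0.279) = 1.95 V.
V_GS = 1.2 + 1.95 = 3.15 V.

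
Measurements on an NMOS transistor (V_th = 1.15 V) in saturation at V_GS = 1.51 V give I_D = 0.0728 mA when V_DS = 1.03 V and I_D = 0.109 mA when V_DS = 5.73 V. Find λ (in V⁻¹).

λ = 0.119 V⁻¹

With V_GS fixed, I_D ∝ (1 + λ V_DS) in saturation, so I_D2/I_D1 = (1 + λ V_DS2)/(1 + λ V_DS1).
0.109/0.0728 = 1.497 = (1 + 5.73 λ)/(1 + 1.03 λ).
Solving: λ (I_D1 V_DS2 − I_D2 V_DS1) = I_D2 − I_D1, so λ = (0.109 − 0.0728) / (0.0728 × 5.73 − 0.109 × 1.03) = 0.0362 / 0.305 = 0.119 V⁻¹.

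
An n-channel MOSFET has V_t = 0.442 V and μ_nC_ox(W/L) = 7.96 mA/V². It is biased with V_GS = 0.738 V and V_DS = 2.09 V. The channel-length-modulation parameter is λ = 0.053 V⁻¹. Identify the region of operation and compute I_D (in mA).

V_ov = V_GS − V_t = 0.738 − 0.442 = 0.296 V.
Since V_DS = 2.09 V ≥ V_ov = 0.296 V, the device is in saturation.
I_D = ½ k_n V_ov² (1 + λ V_DS) = 0.5 × 7.96 × 0.296² × (1 + 0.053 × 2.09) = 0.387 mA.

Saturation; I_D = 0.387 mA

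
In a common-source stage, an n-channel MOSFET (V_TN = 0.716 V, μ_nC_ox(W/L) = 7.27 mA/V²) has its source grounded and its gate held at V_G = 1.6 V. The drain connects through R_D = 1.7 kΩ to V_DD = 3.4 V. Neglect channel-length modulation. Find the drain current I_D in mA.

I_D = 1.80 mA

V_GS = V_G = 1.6 V, so V_ov = 1.6 − 0.716 = 0.884 V.
Assume saturation: I_D = ½ k_n V_ov² = 0.5 × 7.27 × 0.884² = 2.84 mA, giving V_DS = V_DD − I_D R_D = 3.4 − 2.84 × 1.7 = -1.43 V.
But -1.43 V < V_ov = 0.884 V, so the device is actually in triode.
In triode I_D = k_n[V_ov V_DS − ½ V_DS²] and I_D = (V_DD − V_DS)/R_D. Equating: 6.18 V_DS² − 11.93 V_DS + 3.4 = 0, giving V_DS = 0.348 V (the root below V_ov).
I_D = (3.4 − 0.348) / 1.7 = 1.8 mA.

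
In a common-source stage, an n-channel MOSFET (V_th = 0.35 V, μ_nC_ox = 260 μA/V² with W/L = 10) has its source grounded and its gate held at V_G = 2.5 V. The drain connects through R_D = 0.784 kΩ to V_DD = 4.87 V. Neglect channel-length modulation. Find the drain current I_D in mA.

I_D = 4.73 mA

V_GS = V_G = 2.5 V, so V_ov = 2.5 − 0.35 = 2.15 V.
k_n = μ_nC_ox · (W/L) = 2.6 mA/V².
Assume saturation: I_D = ½ k_n V_ov² = 0.5 × 2.6 × 2.15² = 6.01 mA, giving V_DS = V_DD − I_D R_D = 4.87 − 6.01 × 0.784 = 0.159 V.
But 0.159 V < V_ov = 2.15 V, so the device is actually in triode.
In triode I_D = k_n[V_ov V_DS − ½ V_DS²] and I_D = (V_DD − V_DS)/R_D. Equating: 1.02 V_DS² − 5.383 V_DS + 4.87 = 0, giving V_DS = 1.16 V (the root below V_ov).
I_D = (4.87 − 1.16) / 0.784 = 4.73 mA.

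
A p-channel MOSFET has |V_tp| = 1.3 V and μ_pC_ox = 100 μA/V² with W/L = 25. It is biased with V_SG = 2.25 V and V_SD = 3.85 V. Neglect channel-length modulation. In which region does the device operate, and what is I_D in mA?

k_p = μ_pC_ox · (W/L) = 2.5 mA/V².
V_ov = V_SG − |V_tp| = 2.25 − 1.3 = 0.95 V.
Since V_SD = 3.85 V ≥ V_ov = 0.95 V, the device is in saturation.
I_D = ½ k_p V_ov² = 0.5 × 2.5 × 0.95² = 1.13 mA.

Saturation; I_D = 1.13 mA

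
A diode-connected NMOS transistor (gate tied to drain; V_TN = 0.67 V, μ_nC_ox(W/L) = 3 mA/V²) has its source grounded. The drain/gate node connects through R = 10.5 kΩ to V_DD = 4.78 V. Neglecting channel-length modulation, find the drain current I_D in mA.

I_D = 0.346 mA

With gate tied to drain, V_GS = V_DS ≥ V_GS − V_TN, so the device is in saturation.
KCL at the drain: ½ k_n (V_GS − V_TN)² = (V_DD − V_GS)/R.
Let x = V_GS − 0.67. Then 15.8 x² + x − 4.11 = 0, giving x = 0.48 V (positive root), so V_GS = 1.15 V.
I_D = (V_DD − V_GS)/R = (4.78 − 1.15) / 10.5 = 0.346 mA.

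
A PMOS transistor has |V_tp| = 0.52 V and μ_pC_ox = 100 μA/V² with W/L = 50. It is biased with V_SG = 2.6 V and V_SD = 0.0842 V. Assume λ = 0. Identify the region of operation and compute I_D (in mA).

k_p = μ_pC_ox · (W/L) = 5 mA/V².
V_ov = V_SG − |V_tp| = 2.6 − 0.52 = 2.08 V.
Since V_SD = 0.0842 V < V_ov = 2.08 V, the device is in the triode region.
I_D = k_p [V_ov · V_SD − ½ V_SD²] = 5 × [2.08 × 0.0842 − 0.5 × 0.0842²] = 0.858 mA.

Triode; I_D = 0.858 mA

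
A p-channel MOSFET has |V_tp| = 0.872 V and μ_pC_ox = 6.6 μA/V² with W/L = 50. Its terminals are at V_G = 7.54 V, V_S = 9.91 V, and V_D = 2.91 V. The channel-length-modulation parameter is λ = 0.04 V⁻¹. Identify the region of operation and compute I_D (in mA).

Saturation; I_D = 0.474 mA

V_SG = V_S − V_G = 9.91 − 7.54 = 2.37 V; V_SD = V_S − V_D = 9.91 − 2.91 = 7 V.
k_p = μ_pC_ox · (W/L) = 0.33 mA/V².
V_ov = V_SG − |V_tp| = 2.37 − 0.872 = 1.5 V.
Since V_SD = 7 V ≥ V_ov = 1.5 V, the device is in saturation.
I_D = ½ k_p V_ov² (1 + λ V_SD) = 0.5 × 0.33 × 1.5² × (1 + 0.04 × 7) = 0.474 mA.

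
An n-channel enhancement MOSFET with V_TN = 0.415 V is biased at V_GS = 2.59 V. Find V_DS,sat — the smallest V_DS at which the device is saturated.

V_DS,sat = 2.17 V

The boundary between triode and saturation is V_DS = V_GS − V_TN = V_ov.
V_ov = 2.59 − 0.415 = 2.17 V.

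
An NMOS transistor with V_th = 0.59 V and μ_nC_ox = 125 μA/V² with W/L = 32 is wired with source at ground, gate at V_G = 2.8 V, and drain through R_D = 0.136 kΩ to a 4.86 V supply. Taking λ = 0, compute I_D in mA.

V_GS = V_G = 2.8 V, so V_ov = 2.8 − 0.59 = 2.21 V.
k_n = μ_nC_ox · (W/L) = 4 mA/V².
Assume saturation: I_D = ½ k_n V_ov² = 0.5 × 4 × 2.21² = 9.77 mA, giving V_DS = V_DD − I_D R_D = 4.86 − 9.77 × 0.136 = 3.53 V.
V_DS = 3.53 V ≥ V_ov = 2.21 V, confirming saturation.

I_D = 9.77 mA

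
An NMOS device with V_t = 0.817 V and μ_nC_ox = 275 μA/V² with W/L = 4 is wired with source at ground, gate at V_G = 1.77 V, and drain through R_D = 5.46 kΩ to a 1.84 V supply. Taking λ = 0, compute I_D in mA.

V_GS = V_G = 1.77 V, so V_ov = 1.77 − 0.817 = 0.953 V.
k_n = μ_nC_ox · (W/L) = 1.1 mA/V².
Assume saturation: I_D = ½ k_n V_ov² = 0.5 × 1.1 × 0.953² = 0.5 mA, giving V_DS = V_DD − I_D R_D = 1.84 − 0.5 × 5.46 = -0.887 V.
But -0.887 V < V_ov = 0.953 V, so the device is actually in triode.
In triode I_D = k_n[V_ov V_DS − ½ V_DS²] and I_D = (V_DD − V_DS)/R_D. Equating: 3 V_DS² − 6.724 V_DS + 1.84 = 0, giving V_DS = 0.319 V (the root below V_ov).
I_D = (1.84 − 0.319) / 5.46 = 0.279 mA.

I_D = 0.279 mA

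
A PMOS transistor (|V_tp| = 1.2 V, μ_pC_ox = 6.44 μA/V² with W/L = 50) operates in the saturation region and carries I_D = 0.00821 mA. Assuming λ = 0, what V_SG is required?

V_SG = 1.43 V

k_p = μ_pC_ox · (W/L) = 0.322 mA/V².
In saturation I_D = ½ k_p (V_SG − |V_tp|)², so V_SG − |V_tp| = √(2 I_D / k_p) = √(2 × 0.00821 / 0.322) = 0.226 V.
V_SG = 1.2 + 0.226 = 1.43 V.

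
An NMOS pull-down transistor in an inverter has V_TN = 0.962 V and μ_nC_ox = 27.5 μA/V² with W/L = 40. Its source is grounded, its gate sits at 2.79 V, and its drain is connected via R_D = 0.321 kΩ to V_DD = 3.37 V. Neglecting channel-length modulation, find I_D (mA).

V_GS = V_G = 2.79 V, so V_ov = 2.79 − 0.962 = 1.83 V.
k_n = μ_nC_ox · (W/L) = 1.1 mA/V².
Assume saturation: I_D = ½ k_n V_ov² = 0.5 × 1.1 × 1.83² = 1.84 mA, giving V_DS = V_DD − I_D R_D = 3.37 − 1.84 × 0.321 = 2.78 V.
V_DS = 2.78 V ≥ V_ov = 1.83 V, confirming saturation.

I_D = 1.84 mA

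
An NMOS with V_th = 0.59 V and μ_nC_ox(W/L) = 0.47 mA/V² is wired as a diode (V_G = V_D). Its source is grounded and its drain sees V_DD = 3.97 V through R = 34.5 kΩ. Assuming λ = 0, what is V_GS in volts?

V_GS = 1.18 V

With gate tied to drain, V_GS = V_DS ≥ V_GS − V_th, so the device is in saturation.
KCL at the drain: ½ k_n (V_GS − V_th)² = (V_DD − V_GS)/R.
Let x = V_GS − 0.59. Then 8.11 x² + x − 3.38 = 0, giving x = 0.587 V (positive root), so V_GS = 1.18 V.
I_D = (V_DD − V_GS)/R = (3.97 − 1.18) / 34.5 = 0.081 mA.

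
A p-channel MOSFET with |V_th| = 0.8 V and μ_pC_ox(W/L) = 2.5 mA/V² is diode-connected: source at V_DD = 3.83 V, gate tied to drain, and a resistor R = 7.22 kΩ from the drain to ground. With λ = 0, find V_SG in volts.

With gate tied to drain, V_SG = V_SD ≥ V_SG − |V_th|, so the device is in saturation.
KCL at the drain: ½ k_p (V_SG − |V_th|)² = (V_DD − V_SG)/R.
Let x = V_SG − 0.8. Then 9.03 x² + x − 3.03 = 0, giving x = 0.527 V (positive root), so V_SG = 1.33 V.
I_D = (V_DD − V_SG)/R = (3.83 − 1.33) / 7.22 = 0.347 mA.

V_SG = 1.33 V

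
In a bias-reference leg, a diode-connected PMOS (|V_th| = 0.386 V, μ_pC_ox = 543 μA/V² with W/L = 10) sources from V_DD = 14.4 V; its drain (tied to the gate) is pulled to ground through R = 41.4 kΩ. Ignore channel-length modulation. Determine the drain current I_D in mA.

With gate tied to drain, V_SG = V_SD ≥ V_SG − |V_th|, so the device is in saturation.
k_p = μ_pC_ox · (W/L) = 5.43 mA/V².
KCL at the drain: ½ k_p (V_SG − |V_th|)² = (V_DD − V_SG)/R.
Let x = V_SG − 0.386. Then 112 x² + x − 14.01 = 0, giving x = 0.349 V (positive root), so V_SG = 0.735 V.
I_D = (V_DD − V_SG)/R = (14.4 − 0.735) / 41.4 = 0.33 mA.

I_D = 0.330 mA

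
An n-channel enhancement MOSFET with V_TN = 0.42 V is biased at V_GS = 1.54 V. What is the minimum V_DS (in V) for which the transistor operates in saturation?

The boundary between triode and saturation is V_DS = V_GS − V_TN = V_ov.
V_ov = 1.54 − 0.42 = 1.12 V.

V_DS,sat = 1.12 V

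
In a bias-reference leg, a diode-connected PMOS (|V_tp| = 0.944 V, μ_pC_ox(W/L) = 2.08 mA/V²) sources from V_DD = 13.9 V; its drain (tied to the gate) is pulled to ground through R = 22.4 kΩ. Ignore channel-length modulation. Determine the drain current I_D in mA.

With gate tied to drain, V_SG = V_SD ≥ V_SG − |V_tp|, so the device is in saturation.
KCL at the drain: ½ k_p (V_SG − |V_tp|)² = (V_DD − V_SG)/R.
Let x = V_SG − 0.944. Then 23.3 x² + x − 12.96 = 0, giving x = 0.725 V (positive root), so V_SG = 1.67 V.
I_D = (V_DD − V_SG)/R = (13.9 − 1.67) / 22.4 = 0.546 mA.

I_D = 0.546 mA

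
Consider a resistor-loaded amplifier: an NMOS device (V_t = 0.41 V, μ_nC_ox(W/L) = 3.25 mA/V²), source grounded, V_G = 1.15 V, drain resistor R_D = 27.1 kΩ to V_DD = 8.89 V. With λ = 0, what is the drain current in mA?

I_D = 0.323 mA

V_GS = V_G = 1.15 V, so V_ov = 1.15 − 0.41 = 0.74 V.
Assume saturation: I_D = ½ k_n V_ov² = 0.5 × 3.25 × 0.74² = 0.89 mA, giving V_DS = V_DD − I_D R_D = 8.89 − 0.89 × 27.1 = -15.2 V.
But -15.2 V < V_ov = 0.74 V, so the device is actually in triode.
In triode I_D = k_n[V_ov V_DS − ½ V_DS²] and I_D = (V_DD − V_DS)/R_D. Equating: 44 V_DS² − 66.18 V_DS + 8.89 = 0, giving V_DS = 0.149 V (the root below V_ov).
I_D = (8.89 − 0.149) / 27.1 = 0.323 mA.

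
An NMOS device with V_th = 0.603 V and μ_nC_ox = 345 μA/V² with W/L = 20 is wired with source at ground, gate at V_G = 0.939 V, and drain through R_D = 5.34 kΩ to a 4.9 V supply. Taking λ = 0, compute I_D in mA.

V_GS = V_G = 0.939 V, so V_ov = 0.939 − 0.603 = 0.336 V.
k_n = μ_nC_ox · (W/L) = 6.9 mA/V².
Assume saturation: I_D = ½ k_n V_ov² = 0.5 × 6.9 × 0.336² = 0.389 mA, giving V_DS = V_DD − I_D R_D = 4.9 − 0.389 × 5.34 = 2.82 V.
V_DS = 2.82 V ≥ V_ov = 0.336 V, confirming saturation.

I_D = 0.389 mA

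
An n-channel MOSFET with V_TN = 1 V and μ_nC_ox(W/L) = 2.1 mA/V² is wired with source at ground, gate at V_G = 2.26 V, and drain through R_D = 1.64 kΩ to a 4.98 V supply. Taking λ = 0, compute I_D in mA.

V_GS = V_G = 2.26 V, so V_ov = 2.26 − 1 = 1.26 V.
Assume saturation: I_D = ½ k_n V_ov² = 0.5 × 2.1 × 1.26² = 1.67 mA, giving V_DS = V_DD − I_D R_D = 4.98 − 1.67 × 1.64 = 2.25 V.
V_DS = 2.25 V ≥ V_ov = 1.26 V, confirming saturation.

I_D = 1.67 mA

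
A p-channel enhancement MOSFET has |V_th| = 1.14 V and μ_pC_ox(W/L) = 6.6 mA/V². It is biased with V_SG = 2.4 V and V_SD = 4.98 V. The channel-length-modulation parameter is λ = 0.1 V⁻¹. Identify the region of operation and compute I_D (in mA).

Saturation; I_D = 7.85 mA

V_ov = V_SG − |V_th| = 2.4 − 1.14 = 1.26 V.
Since V_SD = 4.98 V ≥ V_ov = 1.26 V, the device is in saturation.
I_D = ½ k_p V_ov² (1 + λ V_SD) = 0.5 × 6.6 × 1.26² × (1 + 0.1 × 4.98) = 7.85 mA.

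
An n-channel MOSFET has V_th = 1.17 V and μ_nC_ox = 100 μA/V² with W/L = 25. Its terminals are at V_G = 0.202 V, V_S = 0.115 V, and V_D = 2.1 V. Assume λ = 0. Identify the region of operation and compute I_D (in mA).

Cutoff; I_D = 0 mA

V_GS = V_G − V_S = 0.202 − 0.115 = 0.087 V; V_DS = V_D − V_S = 2.1 − 0.115 = 1.99 V.
V_GS = 0.087 V < V_th = 1.17 V, so the transistor is in cutoff.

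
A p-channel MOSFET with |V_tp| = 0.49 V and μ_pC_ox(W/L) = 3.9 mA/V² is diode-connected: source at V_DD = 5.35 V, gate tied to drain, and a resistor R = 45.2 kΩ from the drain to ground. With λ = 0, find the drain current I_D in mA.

With gate tied to drain, V_SG = V_SD ≥ V_SG − |V_tp|, so the device is in saturation.
KCL at the drain: ½ k_p (V_SG − |V_tp|)² = (V_DD − V_SG)/R.
Let x = V_SG − 0.49. Then 88.1 x² + x − 4.86 = 0, giving x = 0.229 V (positive root), so V_SG = 0.719 V.
I_D = (V_DD − V_SG)/R = (5.35 − 0.719) / 45.2 = 0.102 mA.

I_D = 0.102 mA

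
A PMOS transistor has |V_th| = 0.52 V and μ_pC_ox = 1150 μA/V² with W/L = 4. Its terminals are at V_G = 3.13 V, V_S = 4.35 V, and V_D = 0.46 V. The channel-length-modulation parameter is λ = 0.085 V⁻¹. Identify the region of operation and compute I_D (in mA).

V_SG = V_S − V_G = 4.35 − 3.13 = 1.22 V; V_SD = V_S − V_D = 4.35 − 0.46 = 3.89 V.
k_p = μ_pC_ox · (W/L) = 4.6 mA/V².
V_ov = V_SG − |V_th| = 1.22 − 0.52 = 0.7 V.
Since V_SD = 3.89 V ≥ V_ov = 0.7 V, the device is in saturation.
I_D = ½ k_p V_ov² (1 + λ V_SD) = 0.5 × 4.6 × 0.7² × (1 + 0.085 × 3.89) = 1.5 mA.

Saturation; I_D = 1.50 mA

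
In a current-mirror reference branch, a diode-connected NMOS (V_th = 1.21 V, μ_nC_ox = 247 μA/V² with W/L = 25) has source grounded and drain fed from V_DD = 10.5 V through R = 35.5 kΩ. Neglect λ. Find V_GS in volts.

With gate tied to drain, V_GS = V_DS ≥ V_GS − V_th, so the device is in saturation.
k_n = μ_nC_ox · (W/L) = 6.175 mA/V².
KCL at the drain: ½ k_n (V_GS − V_th)² = (V_DD − V_GS)/R.
Let x = V_GS − 1.21. Then 110 x² + x − 9.29 = 0, giving x = 0.287 V (positive root), so V_GS = 1.5 V.
I_D = (V_DD − V_GS)/R = (10.5 − 1.5) / 35.5 = 0.254 mA.

V_GS = 1.50 V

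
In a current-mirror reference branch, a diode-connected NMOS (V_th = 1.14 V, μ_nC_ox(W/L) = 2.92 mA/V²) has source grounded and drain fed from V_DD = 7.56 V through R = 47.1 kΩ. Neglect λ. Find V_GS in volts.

V_GS = 1.44 V

With gate tied to drain, V_GS = V_DS ≥ V_GS − V_th, so the device is in saturation.
KCL at the drain: ½ k_n (V_GS − V_th)² = (V_DD − V_GS)/R.
Let x = V_GS − 1.14. Then 68.8 x² + x − 6.42 = 0, giving x = 0.298 V (positive root), so V_GS = 1.44 V.
I_D = (V_DD − V_GS)/R = (7.56 − 1.44) / 47.1 = 0.13 mA.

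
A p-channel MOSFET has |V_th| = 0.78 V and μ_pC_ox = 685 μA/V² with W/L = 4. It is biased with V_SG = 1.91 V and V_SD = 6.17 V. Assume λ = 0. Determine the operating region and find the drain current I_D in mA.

k_p = μ_pC_ox · (W/L) = 2.74 mA/V².
V_ov = V_SG − |V_th| = 1.91 − 0.78 = 1.13 V.
Since V_SD = 6.17 V ≥ V_ov = 1.13 V, the device is in saturation.
I_D = ½ k_p V_ov² = 0.5 × 2.74 × 1.13² = 1.75 mA.

Saturation; I_D = 1.75 mA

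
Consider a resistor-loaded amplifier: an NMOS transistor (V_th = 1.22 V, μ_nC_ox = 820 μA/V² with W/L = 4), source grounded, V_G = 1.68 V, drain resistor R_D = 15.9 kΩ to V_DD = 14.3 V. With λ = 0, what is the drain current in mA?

I_D = 0.347 mA

V_GS = V_G = 1.68 V, so V_ov = 1.68 − 1.22 = 0.46 V.
k_n = μ_nC_ox · (W/L) = 3.28 mA/V².
Assume saturation: I_D = ½ k_n V_ov² = 0.5 × 3.28 × 0.46² = 0.347 mA, giving V_DS = V_DD − I_D R_D = 14.3 − 0.347 × 15.9 = 8.78 V.
V_DS = 8.78 V ≥ V_ov = 0.46 V, confirming saturation.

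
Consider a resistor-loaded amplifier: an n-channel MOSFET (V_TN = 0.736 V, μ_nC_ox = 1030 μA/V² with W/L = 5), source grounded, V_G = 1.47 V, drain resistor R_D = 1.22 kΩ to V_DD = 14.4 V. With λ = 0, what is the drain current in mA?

I_D = 1.39 mA

V_GS = V_G = 1.47 V, so V_ov = 1.47 − 0.736 = 0.734 V.
k_n = μ_nC_ox · (W/L) = 5.15 mA/V².
Assume saturation: I_D = ½ k_n V_ov² = 0.5 × 5.15 × 0.734² = 1.39 mA, giving V_DS = V_DD − I_D R_D = 14.4 − 1.39 × 1.22 = 12.7 V.
V_DS = 12.7 V ≥ V_ov = 0.734 V, confirming saturation.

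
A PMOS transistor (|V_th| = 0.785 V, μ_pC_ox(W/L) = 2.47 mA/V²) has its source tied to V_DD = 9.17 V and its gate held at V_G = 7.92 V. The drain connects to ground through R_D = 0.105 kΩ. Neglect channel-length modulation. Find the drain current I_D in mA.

I_D = 0.267 mA

V_SG = V_DD − V_G = 9.17 − 7.92 = 1.25 V, so V_ov = 1.25 − 0.785 = 0.465 V.
Assume saturation: I_D = ½ k_p V_ov² = 0.5 × 2.47 × 0.465² = 0.267 mA, giving V_SD = V_DD − I_D R_D = 9.17 − 0.267 × 0.105 = 9.14 V.
V_SD = 9.14 V ≥ V_ov = 0.465 V, confirming saturation.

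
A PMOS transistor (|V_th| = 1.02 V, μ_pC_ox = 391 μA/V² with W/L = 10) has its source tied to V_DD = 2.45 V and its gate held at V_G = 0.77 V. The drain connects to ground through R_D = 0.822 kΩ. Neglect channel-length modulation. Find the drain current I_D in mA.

I_D = 0.852 mA

V_SG = V_DD − V_G = 2.45 − 0.77 = 1.68 V, so V_ov = 1.68 − 1.02 = 0.66 V.
k_p = μ_pC_ox · (W/L) = 3.91 mA/V².
Assume saturation: I_D = ½ k_p V_ov² = 0.5 × 3.91 × 0.66² = 0.852 mA, giving V_SD = V_DD − I_D R_D = 2.45 − 0.852 × 0.822 = 1.75 V.
V_SD = 1.75 V ≥ V_ov = 0.66 V, confirming saturation.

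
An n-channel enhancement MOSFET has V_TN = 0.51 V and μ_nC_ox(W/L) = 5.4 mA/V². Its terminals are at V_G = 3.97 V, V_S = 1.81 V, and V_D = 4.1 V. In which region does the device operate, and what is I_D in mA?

V_GS = V_G − V_S = 3.97 − 1.81 = 2.16 V; V_DS = V_D − V_S = 4.1 − 1.81 = 2.29 V.
V_ov = V_GS − V_TN = 2.16 − 0.51 = 1.65 V.
Since V_DS = 2.29 V ≥ V_ov = 1.65 V, the device is in saturation.
I_D = ½ k_n V_ov² = 0.5 × 5.4 × 1.65² = 7.35 mA.

Saturation; I_D = 7.35 mA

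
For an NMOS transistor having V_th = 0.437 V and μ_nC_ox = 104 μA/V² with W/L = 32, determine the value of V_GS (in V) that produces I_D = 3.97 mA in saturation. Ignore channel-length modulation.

V_GS = 1.98 V

k_n = μ_nC_ox · (W/L) = 3.328 mA/V².
In saturation I_D = ½ k_n (V_GS − V_th)², so V_GS − V_th = √(2 I_D / k_n) = √(2 × 3.97 / 3.328) = 1.54 V.
V_GS = 0.437 + 1.54 = 1.98 V.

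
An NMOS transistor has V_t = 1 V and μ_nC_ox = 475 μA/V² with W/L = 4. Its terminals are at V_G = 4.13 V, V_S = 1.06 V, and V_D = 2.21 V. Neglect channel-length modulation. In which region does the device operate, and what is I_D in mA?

V_GS = V_G − V_S = 4.13 − 1.06 = 3.07 V; V_DS = V_D − V_S = 2.21 − 1.06 = 1.15 V.
k_n = μ_nC_ox · (W/L) = 1.9 mA/V².
V_ov = V_GS − V_t = 3.07 − 1 = 2.07 V.
Since V_DS = 1.15 V < V_ov = 2.07 V, the device is in the triode region.
I_D = k_n [V_ov · V_DS − ½ V_DS²] = 1.9 × [2.07 × 1.15 − 0.5 × 1.15²] = 3.27 mA.

Triode; I_D = 3.27 mA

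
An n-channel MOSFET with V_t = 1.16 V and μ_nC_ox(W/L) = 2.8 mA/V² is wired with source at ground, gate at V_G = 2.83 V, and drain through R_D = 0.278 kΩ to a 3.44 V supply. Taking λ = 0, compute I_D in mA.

I_D = 3.90 mA

V_GS = V_G = 2.83 V, so V_ov = 2.83 − 1.16 = 1.67 V.
Assume saturation: I_D = ½ k_n V_ov² = 0.5 × 2.8 × 1.67² = 3.9 mA, giving V_DS = V_DD − I_D R_D = 3.44 − 3.9 × 0.278 = 2.35 V.
V_DS = 2.35 V ≥ V_ov = 1.67 V, confirming saturation.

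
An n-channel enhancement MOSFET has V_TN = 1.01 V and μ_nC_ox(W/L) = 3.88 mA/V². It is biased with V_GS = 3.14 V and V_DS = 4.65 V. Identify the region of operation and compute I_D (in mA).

Saturation; I_D = 8.80 mA

V_ov = V_GS − V_TN = 3.14 − 1.01 = 2.13 V.
Since V_DS = 4.65 V ≥ V_ov = 2.13 V, the device is in saturation.
I_D = ½ k_n V_ov² = 0.5 × 3.88 × 2.13² = 8.8 mA.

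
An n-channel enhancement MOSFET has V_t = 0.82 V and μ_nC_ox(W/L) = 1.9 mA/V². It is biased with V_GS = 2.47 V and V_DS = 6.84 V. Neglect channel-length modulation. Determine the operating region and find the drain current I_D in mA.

Saturation; I_D = 2.59 mA

V_ov = V_GS − V_t = 2.47 − 0.82 = 1.65 V.
Since V_DS = 6.84 V ≥ V_ov = 1.65 V, the device is in saturation.
I_D = ½ k_n V_ov² = 0.5 × 1.9 × 1.65² = 2.59 mA.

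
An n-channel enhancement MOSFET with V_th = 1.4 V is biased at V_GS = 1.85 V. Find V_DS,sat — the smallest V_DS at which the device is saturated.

The boundary between triode and saturation is V_DS = V_GS − V_th = V_ov.
V_ov = 1.85 − 1.4 = 0.45 V.

V_DS,sat = 0.450 V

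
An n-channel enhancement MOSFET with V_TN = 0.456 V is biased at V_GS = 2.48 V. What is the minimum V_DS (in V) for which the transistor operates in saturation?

The boundary between triode and saturation is V_DS = V_GS − V_TN = V_ov.
V_ov = 2.48 − 0.456 = 2.02 V.

V_DS,sat = 2.02 V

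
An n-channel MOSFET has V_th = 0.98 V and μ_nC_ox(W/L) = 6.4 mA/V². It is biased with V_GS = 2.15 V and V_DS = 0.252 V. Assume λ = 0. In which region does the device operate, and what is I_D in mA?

Triode; I_D = 1.68 mA

V_ov = V_GS − V_th = 2.15 − 0.98 = 1.17 V.
Since V_DS = 0.252 V < V_ov = 1.17 V, the device is in the triode region.
I_D = k_n [V_ov · V_DS − ½ V_DS²] = 6.4 × [1.17 × 0.252 − 0.5 × 0.252²] = 1.68 mA.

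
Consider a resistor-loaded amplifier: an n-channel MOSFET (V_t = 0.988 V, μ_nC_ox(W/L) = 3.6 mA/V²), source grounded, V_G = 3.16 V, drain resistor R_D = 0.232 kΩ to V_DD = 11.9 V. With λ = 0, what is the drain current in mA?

V_GS = V_G = 3.16 V, so V_ov = 3.16 − 0.988 = 2.17 V.
Assume saturation: I_D = ½ k_n V_ov² = 0.5 × 3.6 × 2.17² = 8.49 mA, giving V_DS = V_DD − I_D R_D = 11.9 − 8.49 × 0.232 = 9.93 V.
V_DS = 9.93 V ≥ V_ov = 2.17 V, confirming saturation.

I_D = 8.49 mA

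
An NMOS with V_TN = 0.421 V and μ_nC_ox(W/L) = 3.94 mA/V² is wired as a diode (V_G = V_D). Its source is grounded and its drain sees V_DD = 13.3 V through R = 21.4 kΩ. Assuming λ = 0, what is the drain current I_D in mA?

I_D = 0.577 mA

With gate tied to drain, V_GS = V_DS ≥ V_GS − V_TN, so the device is in saturation.
KCL at the drain: ½ k_n (V_GS − V_TN)² = (V_DD − V_GS)/R.
Let x = V_GS − 0.421. Then 42.2 x² + x − 12.88 = 0, giving x = 0.541 V (positive root), so V_GS = 0.962 V.
I_D = (V_DD − V_GS)/R = (13.3 − 0.962) / 21.4 = 0.577 mA.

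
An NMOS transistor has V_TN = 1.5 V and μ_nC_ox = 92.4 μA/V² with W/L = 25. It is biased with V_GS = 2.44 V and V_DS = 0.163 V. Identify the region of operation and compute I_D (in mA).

Triode; I_D = 0.323 mA

k_n = μ_nC_ox · (W/L) = 2.31 mA/V².
V_ov = V_GS − V_TN = 2.44 − 1.5 = 0.94 V.
Since V_DS = 0.163 V < V_ov = 0.94 V, the device is in the triode region.
I_D = k_n [V_ov · V_DS − ½ V_DS²] = 2.31 × [0.94 × 0.163 − 0.5 × 0.163²] = 0.323 mA.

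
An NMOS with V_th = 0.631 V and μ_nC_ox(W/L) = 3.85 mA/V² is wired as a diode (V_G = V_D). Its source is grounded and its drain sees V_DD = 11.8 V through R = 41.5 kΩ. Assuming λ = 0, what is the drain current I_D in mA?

With gate tied to drain, V_GS = V_DS ≥ V_GS − V_th, so the device is in saturation.
KCL at the drain: ½ k_n (V_GS − V_th)² = (V_DD − V_GS)/R.
Let x = V_GS − 0.631. Then 79.9 x² + x − 11.17 = 0, giving x = 0.368 V (positive root), so V_GS = 0.999 V.
I_D = (V_DD − V_GS)/R = (11.8 − 0.999) / 41.5 = 0.26 mA.

I_D = 0.260 mA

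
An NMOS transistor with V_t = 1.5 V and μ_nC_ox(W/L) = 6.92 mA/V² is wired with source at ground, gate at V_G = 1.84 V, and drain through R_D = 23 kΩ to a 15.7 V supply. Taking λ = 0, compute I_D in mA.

V_GS = V_G = 1.84 V, so V_ov = 1.84 − 1.5 = 0.34 V.
Assume saturation: I_D = ½ k_n V_ov² = 0.5 × 6.92 × 0.34² = 0.4 mA, giving V_DS = V_DD − I_D R_D = 15.7 − 0.4 × 23 = 6.5 V.
V_DS = 6.5 V ≥ V_ov = 0.34 V, confirming saturation.

I_D = 0.400 mA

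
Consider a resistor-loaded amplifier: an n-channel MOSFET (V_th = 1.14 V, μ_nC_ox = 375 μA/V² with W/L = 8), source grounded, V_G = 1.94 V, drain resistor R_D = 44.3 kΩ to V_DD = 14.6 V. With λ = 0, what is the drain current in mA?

I_D = 0.326 mA

V_GS = V_G = 1.94 V, so V_ov = 1.94 − 1.14 = 0.8 V.
k_n = μ_nC_ox · (W/L) = 3 mA/V².
Assume saturation: I_D = ½ k_n V_ov² = 0.5 × 3 × 0.8² = 0.96 mA, giving V_DS = V_DD − I_D R_D = 14.6 − 0.96 × 44.3 = -27.9 V.
But -27.9 V < V_ov = 0.8 V, so the device is actually in triode.
In triode I_D = k_n[V_ov V_DS − ½ V_DS²] and I_D = (V_DD − V_DS)/R_D. Equating: 66.4 V_DS² − 107.3 V_DS + 14.6 = 0, giving V_DS = 0.15 V (the root below V_ov).
I_D = (14.6 − 0.15) / 44.3 = 0.326 mA.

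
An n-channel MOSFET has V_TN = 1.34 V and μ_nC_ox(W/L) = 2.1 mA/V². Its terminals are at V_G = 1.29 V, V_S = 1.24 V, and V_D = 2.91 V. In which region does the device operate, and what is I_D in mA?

Cutoff; I_D = 0 mA

V_GS = V_G − V_S = 1.29 − 1.24 = 0.05 V; V_DS = V_D − V_S = 2.91 − 1.24 = 1.67 V.
V_GS = 0.05 V < V_TN = 1.34 V, so the transistor is in cutoff.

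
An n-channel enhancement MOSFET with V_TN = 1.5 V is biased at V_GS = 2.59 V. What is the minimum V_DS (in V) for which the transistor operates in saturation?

The boundary between triode and saturation is V_DS = V_GS − V_TN = V_ov.
V_ov = 2.59 − 1.5 = 1.09 V.

V_DS,sat = 1.09 V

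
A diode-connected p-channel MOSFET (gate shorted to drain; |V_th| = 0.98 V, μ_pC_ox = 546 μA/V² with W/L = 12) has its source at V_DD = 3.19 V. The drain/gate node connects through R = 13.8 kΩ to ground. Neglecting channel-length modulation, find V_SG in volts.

V_SG = 1.19 V

With gate tied to drain, V_SG = V_SD ≥ V_SG − |V_th|, so the device is in saturation.
k_p = μ_pC_ox · (W/L) = 6.552 mA/V².
KCL at the drain: ½ k_p (V_SG − |V_th|)² = (V_DD − V_SG)/R.
Let x = V_SG − 0.98. Then 45.2 x² + x − 2.21 = 0, giving x = 0.21 V (positive root), so V_SG = 1.19 V.
I_D = (V_DD − V_SG)/R = (3.19 − 1.19) / 13.8 = 0.145 mA.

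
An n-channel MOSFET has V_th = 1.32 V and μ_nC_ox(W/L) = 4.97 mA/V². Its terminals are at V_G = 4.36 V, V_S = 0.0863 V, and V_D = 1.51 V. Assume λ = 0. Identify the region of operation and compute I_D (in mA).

V_GS = V_G − V_S = 4.36 − 0.0863 = 4.27 V; V_DS = V_D − V_S = 1.51 − 0.0863 = 1.42 V.
V_ov = V_GS − V_th = 4.27 − 1.32 = 2.95 V.
Since V_DS = 1.42 V < V_ov = 2.95 V, the device is in the triode region.
I_D = k_n [V_ov · V_DS − ½ V_DS²] = 4.97 × [2.95 × 1.42 − 0.5 × 1.42²] = 15.9 mA.

Triode; I_D = 15.9 mA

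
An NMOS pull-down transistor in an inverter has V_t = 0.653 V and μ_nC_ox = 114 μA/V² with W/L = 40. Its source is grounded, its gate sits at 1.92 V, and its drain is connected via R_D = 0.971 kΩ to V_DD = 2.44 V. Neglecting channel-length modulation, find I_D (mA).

V_GS = V_G = 1.92 V, so V_ov = 1.92 − 0.653 = 1.27 V.
k_n = μ_nC_ox · (W/L) = 4.56 mA/V².
Assume saturation: I_D = ½ k_n V_ov² = 0.5 × 4.56 × 1.27² = 3.66 mA, giving V_DS = V_DD − I_D R_D = 2.44 − 3.66 × 0.971 = -1.11 V.
But -1.11 V < V_ov = 1.27 V, so the device is actually in triode.
In triode I_D = k_n[V_ov V_DS − ½ V_DS²] and I_D = (V_DD − V_DS)/R_D. Equating: 2.21 V_DS² − 6.61 V_DS + 2.44 = 0, giving V_DS = 0.432 V (the root below V_ov).
I_D = (2.44 − 0.432) / 0.971 = 2.07 mA.

I_D = 2.07 mA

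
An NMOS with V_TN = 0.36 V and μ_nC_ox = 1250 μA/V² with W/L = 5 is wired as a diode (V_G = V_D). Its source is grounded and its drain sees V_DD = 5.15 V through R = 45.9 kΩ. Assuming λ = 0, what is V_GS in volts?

With gate tied to drain, V_GS = V_DS ≥ V_GS − V_TN, so the device is in saturation.
k_n = μ_nC_ox · (W/L) = 6.25 mA/V².
KCL at the drain: ½ k_n (V_GS − V_TN)² = (V_DD − V_GS)/R.
Let x = V_GS − 0.36. Then 143 x² + x − 4.79 = 0, giving x = 0.179 V (positive root), so V_GS = 0.539 V.
I_D = (V_DD − V_GS)/R = (5.15 − 0.539) / 45.9 = 0.1 mA.

V_GS = 0.539 V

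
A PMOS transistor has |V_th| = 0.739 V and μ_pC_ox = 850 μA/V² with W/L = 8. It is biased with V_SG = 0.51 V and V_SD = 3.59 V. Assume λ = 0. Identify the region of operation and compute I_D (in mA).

Cutoff; I_D = 0 mA

V_SG = 0.51 V < |V_th| = 0.739 V, so the transistor is in cutoff.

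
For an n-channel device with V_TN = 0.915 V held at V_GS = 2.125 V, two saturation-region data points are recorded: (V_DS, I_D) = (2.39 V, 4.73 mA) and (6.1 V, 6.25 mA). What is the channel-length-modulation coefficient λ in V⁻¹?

λ = 0.109 V⁻¹

With V_GS fixed, I_D ∝ (1 + λ V_DS) in saturation, so I_D2/I_D1 = (1 + λ V_DS2)/(1 + λ V_DS1).
6.25/4.73 = 1.321 = (1 + 6.1 λ)/(1 + 2.39 λ).
Solving: λ (I_D1 V_DS2 − I_D2 V_DS1) = I_D2 − I_D1, so λ = (6.25 − 4.73) / (4.73 × 6.1 − 6.25 × 2.39) = 1.52 / 13.9 = 0.109 V⁻¹.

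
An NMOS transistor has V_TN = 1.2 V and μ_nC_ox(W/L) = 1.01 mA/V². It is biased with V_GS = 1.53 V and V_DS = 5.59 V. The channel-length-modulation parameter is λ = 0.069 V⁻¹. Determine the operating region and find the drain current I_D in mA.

Saturation; I_D = 0.0762 mA

V_ov = V_GS − V_TN = 1.53 − 1.2 = 0.33 V.
Since V_DS = 5.59 V ≥ V_ov = 0.33 V, the device is in saturation.
I_D = ½ k_n V_ov² (1 + λ V_DS) = 0.5 × 1.01 × 0.33² × (1 + 0.069 × 5.59) = 0.0762 mA.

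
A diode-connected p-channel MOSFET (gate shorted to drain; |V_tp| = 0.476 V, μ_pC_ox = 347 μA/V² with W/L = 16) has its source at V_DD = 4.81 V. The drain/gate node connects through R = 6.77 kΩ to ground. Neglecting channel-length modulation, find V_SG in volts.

With gate tied to drain, V_SG = V_SD ≥ V_SG − |V_tp|, so the device is in saturation.
k_p = μ_pC_ox · (W/L) = 5.552 mA/V².
KCL at the drain: ½ k_p (V_SG − |V_tp|)² = (V_DD − V_SG)/R.
Let x = V_SG − 0.476. Then 18.8 x² + x − 4.334 = 0, giving x = 0.454 V (positive root), so V_SG = 0.93 V.
I_D = (V_DD − V_SG)/R = (4.81 − 0.93) / 6.77 = 0.573 mA.

V_SG = 0.930 V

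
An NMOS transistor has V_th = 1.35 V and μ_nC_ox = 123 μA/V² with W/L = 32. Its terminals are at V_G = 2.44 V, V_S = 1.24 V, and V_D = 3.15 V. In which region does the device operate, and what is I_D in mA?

V_GS = V_G − V_S = 2.44 − 1.24 = 1.2 V; V_DS = V_D − V_S = 3.15 − 1.24 = 1.91 V.
V_GS = 1.2 V < V_th = 1.35 V, so the transistor is in cutoff.

Cutoff; I_D = 0 mA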